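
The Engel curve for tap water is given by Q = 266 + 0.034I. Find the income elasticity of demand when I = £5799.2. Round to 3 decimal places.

0.426

At I = 5799.2: Q = 463.173.
dQ/dI = 0.034.
η = (dQ/dI)·(I/Q) = 0.034 × (5799.2/463.173) = 0.426.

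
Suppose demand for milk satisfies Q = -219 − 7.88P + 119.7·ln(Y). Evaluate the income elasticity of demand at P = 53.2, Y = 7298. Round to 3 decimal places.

0.281

At P = 53.2, Y = 7298: Q = 426.558.
Holding P constant, ∂Q/∂Y = 119.7/Y = 0.0164018.
η_Y = (∂Q/∂Y)·(Y/Q) = 0.0164018 × (7298/426.558) = 0.281.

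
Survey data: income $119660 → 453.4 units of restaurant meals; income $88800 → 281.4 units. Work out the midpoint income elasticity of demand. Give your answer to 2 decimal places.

1.58

ΔQ = 281.4 − 453.4 = -172; midpoint Q̄ = (453.4 + 281.4)/2 = 367.4.
ΔI = 88800 − 119660 = -30860; midpoint Ī = (119660 + 88800)/2 = 104230.
η = (ΔQ/Q̄) ÷ (ΔI/Ī) = (-172/367.4) ÷ (-30860/104230) = 1.58.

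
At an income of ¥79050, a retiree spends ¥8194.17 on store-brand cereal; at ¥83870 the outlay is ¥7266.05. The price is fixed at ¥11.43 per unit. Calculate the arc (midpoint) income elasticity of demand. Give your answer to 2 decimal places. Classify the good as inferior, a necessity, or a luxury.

-2.03 (inferior good)

With a constant price, Q₁ = 8194.17/11.43 = 716.900 and Q₂ = 7266.05/11.43 = 635.700 (equivalently, work directly with expenditure since P cancels).
Midpoint %ΔQ = (7266.05 − 8194.17)/7730.11 = -0.12007; midpoint %ΔI = (83870 − 79050)/81460 = 0.05917.
η = -0.12007 / 0.05917 = -2.03.
η < 0 ⇒ inferior good.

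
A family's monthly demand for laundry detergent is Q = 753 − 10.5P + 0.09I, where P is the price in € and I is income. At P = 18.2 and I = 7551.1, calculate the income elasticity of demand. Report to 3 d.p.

0.547

At P = 18.2, I = 7551.1: Q = 1241.499.
Holding P constant, ∂Q/∂I = 0.09.
η_I = (∂Q/∂I)·(I/Q) = 0.09 × (7551.1/1241.499) = 0.547.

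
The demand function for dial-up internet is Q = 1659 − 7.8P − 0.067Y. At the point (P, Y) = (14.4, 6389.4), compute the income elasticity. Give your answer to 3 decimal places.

-0.383

At P = 14.4, Y = 6389.4: Q = 1118.590.
Holding P constant, ∂Q/∂Y = −0.067.
η_Y = (∂Q/∂Y)·(Y/Q) = -0.067 × (6389.4/1118.590) = -0.383.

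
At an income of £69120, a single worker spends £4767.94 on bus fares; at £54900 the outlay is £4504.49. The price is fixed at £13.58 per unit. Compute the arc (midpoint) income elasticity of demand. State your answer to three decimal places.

With a constant price, Q₁ = 4767.94/13.58 = 351.100 and Q₂ = 4504.49/13.58 = 331.700 (equivalently, work directly with expenditure since P cancels).
Midpoint %ΔQ = (4504.49 − 4767.94)/4636.22 = -0.05682; midpoint %ΔI = (54900 − 69120)/62010 = -0.22932.
η = -0.05682 / -0.22932 = 0.248.

0.248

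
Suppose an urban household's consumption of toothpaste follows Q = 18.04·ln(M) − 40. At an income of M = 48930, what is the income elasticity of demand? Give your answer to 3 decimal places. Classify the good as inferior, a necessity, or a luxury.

At M = 48930: Q = 154.799.
dQ/dM = 18.04/M = 0.00036869 at this income.
η = (dQ/dM)·(M/Q) = 0.00036869 × (48930/154.799) = 0.117.
Since 0 < η < 1, the good is a necessity.

0.117 (necessity)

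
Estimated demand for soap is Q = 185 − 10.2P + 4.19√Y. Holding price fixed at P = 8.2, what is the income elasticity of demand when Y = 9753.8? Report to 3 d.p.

0.402

At P = 8.2, Y = 9753.8: Q = 515.170.
Holding P constant, ∂Q/∂Y = 4.19/(2√Y) = 0.0212128.
η_Y = (∂Q/∂Y)·(Y/Q) = 0.0212128 × (9753.8/515.170) = 0.402.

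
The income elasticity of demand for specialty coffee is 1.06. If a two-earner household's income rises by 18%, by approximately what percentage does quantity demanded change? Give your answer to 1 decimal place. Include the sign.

%ΔQ ≈ η × %ΔI = 1.06 × 18% = 19.1%.

19.1%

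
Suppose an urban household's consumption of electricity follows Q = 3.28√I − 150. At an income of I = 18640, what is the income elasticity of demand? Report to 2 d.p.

0.75

At I = 18640: Q = 297.813.
dQ/dI = 3.28/(2√I) = 0.0120122 at this income.
η = (dQ/dI)·(I/Q) = 0.0120122 × (18640/297.813) = 0.75.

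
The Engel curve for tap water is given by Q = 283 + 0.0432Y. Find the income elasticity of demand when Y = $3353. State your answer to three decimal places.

0.339

At Y = 3353: Q = 427.850.
dQ/dY = 0.0432.
η = (dQ/dY)·(Y/Q) = 0.0432 × (3353/427.850) = 0.339.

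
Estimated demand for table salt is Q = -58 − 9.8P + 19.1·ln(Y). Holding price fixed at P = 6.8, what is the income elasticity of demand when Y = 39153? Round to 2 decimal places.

At P = 6.8, Y = 39153: Q = 77.347.
Holding P constant, ∂Q/∂Y = 19.1/Y = 0.00048783.
η_Y = (∂Q/∂Y)·(Y/Q) = 0.00048783 × (39153/77.347) = 0.25.

0.25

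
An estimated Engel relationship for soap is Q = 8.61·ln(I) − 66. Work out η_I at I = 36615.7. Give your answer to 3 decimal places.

0.352

At I = 36615.7: Q = 24.476.
dQ/dI = 8.61/I = 0.000235145 at this income.
η = (dQ/dI)·(I/Q) = 0.000235145 × (36615.7/24.476) = 0.352.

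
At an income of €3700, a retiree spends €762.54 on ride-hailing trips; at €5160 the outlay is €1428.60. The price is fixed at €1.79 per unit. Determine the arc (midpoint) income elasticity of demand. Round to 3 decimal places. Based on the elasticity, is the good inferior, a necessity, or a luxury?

With a constant price, Q₁ = 762.54/1.79 = 426.000 and Q₂ = 1428.60/1.79 = 798.101 (equivalently, work directly with expenditure since P cancels).
Midpoint %ΔQ = (1428.60 − 762.54)/1095.57 = 0.60796; midpoint %ΔI = (5160 − 3700)/4430 = 0.32957.
η = 0.60796 / 0.32957 = 1.845.
η > 1 ⇒ luxury.

1.845 (luxury)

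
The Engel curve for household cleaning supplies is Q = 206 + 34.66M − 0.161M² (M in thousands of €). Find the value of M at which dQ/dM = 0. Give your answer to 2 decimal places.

dQ/dM = 34.66 − 0.322M.
The good is inferior where dQ/dM < 0. Setting dQ/dM = 0 gives M = 34.66 / 0.322 = 107.64.

107.64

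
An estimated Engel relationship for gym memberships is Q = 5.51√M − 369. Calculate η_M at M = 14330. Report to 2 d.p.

1.13

At M = 14330: Q = 290.591.
dQ/dM = 5.51/(2√M) = 0.0230143 at this income.
η = (dQ/dM)·(M/Q) = 0.0230143 × (14330/290.591) = 1.13.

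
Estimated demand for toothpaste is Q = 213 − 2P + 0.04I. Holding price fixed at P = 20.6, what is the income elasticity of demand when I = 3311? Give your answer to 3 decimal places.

0.435

At P = 20.6, I = 3311: Q = 304.240.
Holding P constant, ∂Q/∂I = 0.04.
η_I = (∂Q/∂I)·(I/Q) = 0.04 × (3311/304.240) = 0.435.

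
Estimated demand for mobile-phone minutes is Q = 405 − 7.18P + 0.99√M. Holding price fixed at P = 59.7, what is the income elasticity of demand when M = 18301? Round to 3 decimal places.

0.607

At P = 59.7, M = 18301: Q = 110.282.
Holding P constant, ∂Q/∂M = 0.99/(2√M) = 0.00365905.
η_M = (∂Q/∂M)·(M/Q) = 0.00365905 × (18301/110.282) = 0.607.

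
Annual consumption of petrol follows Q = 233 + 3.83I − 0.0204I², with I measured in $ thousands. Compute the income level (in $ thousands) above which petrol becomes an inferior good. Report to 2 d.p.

93.87

dQ/dI = 3.83 − 0.0408I.
The good is inferior where dQ/dI < 0. Setting dQ/dI = 0 gives I = 3.83 / 0.0408 = 93.87.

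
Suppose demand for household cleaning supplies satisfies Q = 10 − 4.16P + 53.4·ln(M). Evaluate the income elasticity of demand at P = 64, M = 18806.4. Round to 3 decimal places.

0.198

At P = 64, M = 18806.4: Q = 269.320.
Holding P constant, ∂Q/∂M = 53.4/M = 0.00283946.
η_M = (∂Q/∂M)·(M/Q) = 0.00283946 × (18806.4/269.320) = 0.198.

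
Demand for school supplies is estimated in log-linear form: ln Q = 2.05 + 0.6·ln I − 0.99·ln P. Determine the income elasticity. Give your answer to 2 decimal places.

0.60

In a log-linear demand, the coefficient on ln I is the income elasticity.
So η = 0.60.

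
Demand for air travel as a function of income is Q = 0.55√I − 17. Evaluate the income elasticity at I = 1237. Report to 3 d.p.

4.126

At I = 1237: Q = 2.344.
dQ/dI = 0.55/(2√I) = 0.00781894 at this income.
η = (dQ/dI)·(I/Q) = 0.00781894 × (1237/2.344) = 4.126.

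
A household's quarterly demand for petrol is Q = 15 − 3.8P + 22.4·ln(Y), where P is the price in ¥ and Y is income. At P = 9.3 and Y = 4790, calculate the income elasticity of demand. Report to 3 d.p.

0.132

At P = 9.3, Y = 4790: Q = 169.484.
Holding P constant, ∂Q/∂Y = 22.4/Y = 0.00467641.
η_Y = (∂Q/∂Y)·(Y/Q) = 0.00467641 × (4790/169.484) = 0.132.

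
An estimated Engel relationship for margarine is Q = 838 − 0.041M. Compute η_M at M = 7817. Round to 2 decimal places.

At M = 7817: Q = 517.503.
dQ/dM = −0.041.
η = (dQ/dM)·(M/Q) = -0.041 × (7817/517.503) = -0.62.

-0.62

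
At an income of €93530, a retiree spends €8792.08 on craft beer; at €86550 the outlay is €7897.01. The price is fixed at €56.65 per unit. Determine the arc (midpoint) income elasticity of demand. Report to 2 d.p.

1.38

With a constant price, Q₁ = 8792.08/56.65 = 155.200 and Q₂ = 7897.01/56.65 = 139.400 (equivalently, work directly with expenditure since P cancels).
Midpoint %ΔQ = (7897.01 − 8792.08)/8344.55 = -0.10726; midpoint %ΔI = (86550 − 93530)/90040 = -0.07752.
η = -0.10726 / -0.07752 = 1.38.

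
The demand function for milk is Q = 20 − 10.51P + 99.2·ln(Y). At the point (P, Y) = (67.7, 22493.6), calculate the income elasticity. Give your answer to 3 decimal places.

0.328

At P = 67.7, Y = 22493.6: Q = 302.555.
Holding P constant, ∂Q/∂Y = 99.2/Y = 0.00441014.
η_Y = (∂Q/∂Y)·(Y/Q) = 0.00441014 × (22493.6/302.555) = 0.328.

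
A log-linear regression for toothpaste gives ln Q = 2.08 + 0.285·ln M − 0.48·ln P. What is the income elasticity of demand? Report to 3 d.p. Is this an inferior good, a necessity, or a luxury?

In a log-linear demand, the coefficient on ln M is the income elasticity.
So η = 0.285.
0 < η < 1 ⇒ necessity.

0.285 (necessity)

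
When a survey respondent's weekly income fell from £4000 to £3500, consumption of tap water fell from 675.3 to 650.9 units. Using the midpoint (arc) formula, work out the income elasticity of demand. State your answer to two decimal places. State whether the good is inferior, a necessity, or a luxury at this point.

ΔQ = 650.9 − 675.3 = -24.4; midpoint Q̄ = (675.3 + 650.9)/2 = 663.1.
ΔI = 3500 − 4000 = -500; midpoint Ī = (4000 + 3500)/2 = 3750.
η = (ΔQ/Q̄) ÷ (ΔI/Ī) = (-24.4/663.1) ÷ (-500/3750) = 0.28.
0 < η < 1 ⇒ necessity.

0.28 (necessity)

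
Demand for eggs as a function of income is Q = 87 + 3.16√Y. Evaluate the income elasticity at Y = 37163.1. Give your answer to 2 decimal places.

At Y = 37163.1: Q = 696.176.
dQ/dY = 3.16/(2√Y) = 0.00819598 at this income.
η = (dQ/dY)·(Y/Q) = 0.00819598 × (37163.1/696.176) = 0.44.

0.44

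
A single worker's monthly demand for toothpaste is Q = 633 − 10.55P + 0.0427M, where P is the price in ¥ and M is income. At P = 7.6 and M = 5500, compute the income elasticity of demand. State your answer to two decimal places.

0.30

At P = 7.6, M = 5500: Q = 787.670.
Holding P constant, ∂Q/∂M = 0.0427.
η_M = (∂Q/∂M)·(M/Q) = 0.0427 × (5500/787.670) = 0.30.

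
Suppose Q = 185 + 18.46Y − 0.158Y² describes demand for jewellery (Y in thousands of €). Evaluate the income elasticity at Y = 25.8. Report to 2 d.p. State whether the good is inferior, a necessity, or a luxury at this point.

At Y = 25.8: Q = 556.0969.
dQ/dY = 18.46 − 0.316Y = 10.30720.
η = (dQ/dY)·(Y/Q) = 10.30720 × (25.8/556.0969) = 0.48.
0 < η < 1 ⇒ necessity.

0.48 (necessity)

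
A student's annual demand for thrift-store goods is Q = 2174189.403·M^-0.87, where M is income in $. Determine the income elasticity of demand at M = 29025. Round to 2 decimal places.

-0.87

For Q = A·M^β the income elasticity is constant and equal to β.
Here β = -0.87, so η = -0.87.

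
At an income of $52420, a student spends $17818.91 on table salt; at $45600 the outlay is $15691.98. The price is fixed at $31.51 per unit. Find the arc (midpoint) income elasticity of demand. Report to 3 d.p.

0.912

With a constant price, Q₁ = 17818.91/31.51 = 565.500 and Q₂ = 15691.98/31.51 = 498.000 (equivalently, work directly with expenditure since P cancels).
Midpoint %ΔQ = (15691.98 − 17818.91)/16755.45 = -0.12694; midpoint %ΔI = (45600 − 52420)/49010 = -0.13916.
η = -0.12694 / -0.13916 = 0.912.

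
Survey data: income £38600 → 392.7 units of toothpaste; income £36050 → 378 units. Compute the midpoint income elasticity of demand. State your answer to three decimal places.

0.558

ΔQ = 378 − 392.7 = -14.7; midpoint Q̄ = (392.7 + 378)/2 = 385.35.
ΔI = 36050 − 38600 = -2550; midpoint Ī = (38600 + 36050)/2 = 37325.
η = (ΔQ/Q̄) ÷ (ΔI/Ī) = (-14.7/385.35) ÷ (-2550/37325) = 0.558.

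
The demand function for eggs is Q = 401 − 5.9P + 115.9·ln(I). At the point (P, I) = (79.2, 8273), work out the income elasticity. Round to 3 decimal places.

At P = 79.2, I = 8273: Q = 979.225.
Holding P constant, ∂Q/∂I = 115.9/I = 0.0140094.
η_I = (∂Q/∂I)·(I/Q) = 0.0140094 × (8273/979.225) = 0.118.

0.118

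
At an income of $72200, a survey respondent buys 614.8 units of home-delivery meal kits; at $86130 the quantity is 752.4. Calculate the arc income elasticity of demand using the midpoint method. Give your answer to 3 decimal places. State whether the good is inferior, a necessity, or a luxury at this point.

1.144 (luxury)

ΔQ = 752.4 − 614.8 = 137.6; midpoint Q̄ = (614.8 + 752.4)/2 = 683.6.
ΔI = 86130 − 72200 = 13930; midpoint Ī = (72200 + 86130)/2 = 79165.
η = (ΔQ/Q̄) ÷ (ΔI/Ī) = (137.6/683.6) ÷ (13930/79165) = 1.144.
η > 1 ⇒ luxury.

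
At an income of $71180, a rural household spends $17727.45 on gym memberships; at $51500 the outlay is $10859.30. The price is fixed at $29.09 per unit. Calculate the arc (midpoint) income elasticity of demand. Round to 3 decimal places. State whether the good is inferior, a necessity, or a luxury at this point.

With a constant price, Q₁ = 17727.45/29.09 = 609.400 and Q₂ = 10859.30/29.09 = 373.300 (equivalently, work directly with expenditure since P cancels).
Midpoint %ΔQ = (10859.30 − 17727.45)/14293.38 = -0.48051; midpoint %ΔI = (51500 − 71180)/61340 = -0.32083.
η = -0.48051 / -0.32083 = 1.498.
η > 1 ⇒ luxury.

1.498 (luxury)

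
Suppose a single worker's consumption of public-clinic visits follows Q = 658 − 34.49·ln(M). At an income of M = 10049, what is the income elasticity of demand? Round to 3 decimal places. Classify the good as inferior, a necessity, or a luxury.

At M = 10049: Q = 340.167.
dQ/dM = -34.49/M = -0.00343218 at this income.
η = (dQ/dM)·(M/Q) = -0.00343218 × (10049/340.167) = -0.101.
Since η < 0, the good is an inferior good.

-0.101 (inferior good)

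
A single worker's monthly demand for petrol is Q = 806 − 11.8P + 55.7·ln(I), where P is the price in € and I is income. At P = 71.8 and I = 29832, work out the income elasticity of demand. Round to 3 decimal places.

0.105

At P = 71.8, I = 29832: Q = 532.656.
Holding P constant, ∂Q/∂I = 55.7/I = 0.00186712.
η_I = (∂Q/∂I)·(I/Q) = 0.00186712 × (29832/532.656) = 0.105.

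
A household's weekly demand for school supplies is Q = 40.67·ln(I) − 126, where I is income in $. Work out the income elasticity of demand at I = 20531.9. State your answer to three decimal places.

0.146

At I = 20531.9: Q = 277.842.
dQ/dI = 40.67/I = 0.00198082 at this income.
η = (dQ/dI)·(I/Q) = 0.00198082 × (20531.9/277.842) = 0.146.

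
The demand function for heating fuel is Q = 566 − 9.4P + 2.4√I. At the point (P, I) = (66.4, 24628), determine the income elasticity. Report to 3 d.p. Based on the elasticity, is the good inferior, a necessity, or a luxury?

At P = 66.4, I = 24628: Q = 318.479.
Holding P constant, ∂Q/∂I = 2.4/(2√I) = 0.00764657.
η_I = (∂Q/∂I)·(I/Q) = 0.00764657 × (24628/318.479) = 0.591.
Since 0 < η < 1, this is a necessity.

0.591 (necessity)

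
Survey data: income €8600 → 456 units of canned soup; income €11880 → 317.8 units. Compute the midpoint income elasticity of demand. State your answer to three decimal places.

ΔQ = 317.8 − 456 = -138.2; midpoint Q̄ = (456 + 317.8)/2 = 386.9.
ΔI = 11880 − 8600 = 3280; midpoint Ī = (8600 + 11880)/2 = 10240.
η = (ΔQ/Q̄) ÷ (ΔI/Ī) = (-138.2/386.9) ÷ (3280/10240) = -1.115.

-1.115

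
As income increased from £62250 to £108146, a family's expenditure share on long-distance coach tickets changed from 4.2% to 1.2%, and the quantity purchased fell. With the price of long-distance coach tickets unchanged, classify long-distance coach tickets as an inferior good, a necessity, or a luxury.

inferior good

Quantity demanded falls as income rises, so η < 0.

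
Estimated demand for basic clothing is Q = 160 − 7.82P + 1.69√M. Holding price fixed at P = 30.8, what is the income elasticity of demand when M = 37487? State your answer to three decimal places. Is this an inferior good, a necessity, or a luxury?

0.664 (necessity)

At P = 30.8, M = 37487: Q = 246.354.
Holding P constant, ∂Q/∂M = 1.69/(2√M) = 0.00436432.
η_M = (∂Q/∂M)·(M/Q) = 0.00436432 × (37487/246.354) = 0.664.
Since 0 < η < 1, this is a necessity.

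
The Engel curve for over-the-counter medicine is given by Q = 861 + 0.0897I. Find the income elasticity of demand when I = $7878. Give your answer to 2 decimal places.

At I = 7878: Q = 1567.657.
dQ/dI = 0.0897.
η = (dQ/dI)·(I/Q) = 0.0897 × (7878/1567.657) = 0.45.

0.45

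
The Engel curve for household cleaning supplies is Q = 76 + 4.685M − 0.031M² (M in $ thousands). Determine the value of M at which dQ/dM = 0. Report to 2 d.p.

dQ/dM = 4.685 − 0.062M.
The good is inferior where dQ/dM < 0. Setting dQ/dM = 0 gives M = 4.685 / 0.062 = 75.56.

75.56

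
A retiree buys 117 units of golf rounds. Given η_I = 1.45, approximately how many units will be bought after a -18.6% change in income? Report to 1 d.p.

85.4

%ΔQ ≈ η × %ΔI = 1.45 × (-18.6%) = -26.97%.
New Q ≈ 117 × (1 − 0.2697) = 85.4.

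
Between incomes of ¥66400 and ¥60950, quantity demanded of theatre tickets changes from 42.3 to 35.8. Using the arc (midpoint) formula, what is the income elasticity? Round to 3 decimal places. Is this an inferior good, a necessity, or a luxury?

ΔQ = 35.8 − 42.3 = -6.5; midpoint Q̄ = (42.3 + 35.8)/2 = 39.05.
ΔI = 60950 − 66400 = -5450; midpoint Ī = (66400 + 60950)/2 = 63675.
η = (ΔQ/Q̄) ÷ (ΔI/Ī) = (-6.5/39.05) ÷ (-5450/63675) = 1.945.
η > 1 ⇒ luxury.

1.945 (luxury)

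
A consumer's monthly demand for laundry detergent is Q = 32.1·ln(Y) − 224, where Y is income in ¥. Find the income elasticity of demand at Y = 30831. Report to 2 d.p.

At Y = 30831: Q = 107.794.
dQ/dY = 32.1/Y = 0.00104116 at this income.
η = (dQ/dY)·(Y/Q) = 0.00104116 × (30831/107.794) = 0.30.

0.30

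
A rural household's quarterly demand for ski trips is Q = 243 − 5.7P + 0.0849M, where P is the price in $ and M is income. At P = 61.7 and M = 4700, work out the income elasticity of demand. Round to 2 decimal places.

1.37

At P = 61.7, M = 4700: Q = 290.340.
Holding P constant, ∂Q/∂M = 0.0849.
η_M = (∂Q/∂M)·(M/Q) = 0.0849 × (4700/290.340) = 1.37.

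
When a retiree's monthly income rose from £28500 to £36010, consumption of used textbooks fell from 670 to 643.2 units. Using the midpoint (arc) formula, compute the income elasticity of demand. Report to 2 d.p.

-0.18

ΔQ = 643.2 − 670 = -26.8; midpoint Q̄ = (670 + 643.2)/2 = 656.6.
ΔI = 36010 − 28500 = 7510; midpoint Ī = (28500 + 36010)/2 = 32255.
η = (ΔQ/Q̄) ÷ (ΔI/Ī) = (-26.8/656.6) ÷ (7510/32255) = -0.18.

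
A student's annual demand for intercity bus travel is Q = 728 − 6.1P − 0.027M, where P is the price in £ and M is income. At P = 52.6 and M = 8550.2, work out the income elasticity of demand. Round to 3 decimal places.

-1.310

At P = 52.6, M = 8550.2: Q = 176.285.
Holding P constant, ∂Q/∂M = −0.027.
η_M = (∂Q/∂M)·(M/Q) = -0.027 × (8550.2/176.285) = -1.310.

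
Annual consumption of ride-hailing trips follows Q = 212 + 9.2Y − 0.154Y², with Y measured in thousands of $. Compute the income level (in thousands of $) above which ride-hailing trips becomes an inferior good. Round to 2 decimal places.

dQ/dY = 9.2 − 0.308Y.
The good is inferior where dQ/dY < 0. Setting dQ/dY = 0 gives Y = 9.2 / 0.308 = 29.87.

29.87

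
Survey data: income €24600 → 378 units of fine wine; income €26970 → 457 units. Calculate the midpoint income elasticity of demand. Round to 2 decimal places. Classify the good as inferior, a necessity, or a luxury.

ΔQ = 457 − 378 = 79; midpoint Q̄ = (378 + 457)/2 = 417.5.
ΔI = 26970 − 24600 = 2370; midpoint Ī = (24600 + 26970)/2 = 25785.
η = (ΔQ/Q̄) ÷ (ΔI/Ī) = (79/417.5) ÷ (2370/25785) = 2.06.
η > 1 ⇒ luxury.

2.06 (luxury)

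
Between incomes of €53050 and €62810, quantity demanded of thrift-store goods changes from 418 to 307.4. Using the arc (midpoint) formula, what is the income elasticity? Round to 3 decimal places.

-1.810

ΔQ = 307.4 − 418 = -110.6; midpoint Q̄ = (418 + 307.4)/2 = 362.7.
ΔI = 62810 − 53050 = 9760; midpoint Ī = (53050 + 62810)/2 = 57930.
η = (ΔQ/Q̄) ÷ (ΔI/Ī) = (-110.6/362.7) ÷ (9760/57930) = -1.810.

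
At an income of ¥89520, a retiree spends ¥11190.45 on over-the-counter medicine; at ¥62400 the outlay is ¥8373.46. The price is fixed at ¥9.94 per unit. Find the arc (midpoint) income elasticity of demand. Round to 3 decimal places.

0.807

With a constant price, Q₁ = 11190.45/9.94 = 1125.800 and Q₂ = 8373.46/9.94 = 842.400 (equivalently, work directly with expenditure since P cancels).
Midpoint %ΔQ = (8373.46 − 11190.45)/9781.96 = -0.28798; midpoint %ΔI = (62400 − 89520)/75960 = -0.35703.
η = -0.28798 / -0.35703 = 0.807.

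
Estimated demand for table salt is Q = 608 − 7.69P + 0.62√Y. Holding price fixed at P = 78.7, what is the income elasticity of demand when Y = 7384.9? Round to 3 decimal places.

0.475

At P = 78.7, Y = 7384.9: Q = 56.077.
Holding P constant, ∂Q/∂Y = 0.62/(2√Y) = 0.00360736.
η_Y = (∂Q/∂Y)·(Y/Q) = 0.00360736 × (7384.9/56.077) = 0.475.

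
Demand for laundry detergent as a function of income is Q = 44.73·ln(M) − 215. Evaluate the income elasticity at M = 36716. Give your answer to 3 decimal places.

0.175

At M = 36716: Q = 255.156.
dQ/dM = 44.73/M = 0.00121827 at this income.
η = (dQ/dM)·(M/Q) = 0.00121827 × (36716/255.156) = 0.175.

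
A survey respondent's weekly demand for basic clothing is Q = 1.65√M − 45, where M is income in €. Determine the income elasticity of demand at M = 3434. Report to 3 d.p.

0.935

At M = 3434: Q = 51.691.
dQ/dM = 1.65/(2√M) = 0.0140784 at this income.
η = (dQ/dM)·(M/Q) = 0.0140784 × (3434/51.691) = 0.935.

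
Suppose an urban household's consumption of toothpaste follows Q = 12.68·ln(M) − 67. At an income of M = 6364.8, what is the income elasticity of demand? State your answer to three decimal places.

At M = 6364.8: Q = 44.058.
dQ/dM = 12.68/M = 0.00199221 at this income.
η = (dQ/dM)·(M/Q) = 0.00199221 × (6364.8/44.058) = 0.288.

0.288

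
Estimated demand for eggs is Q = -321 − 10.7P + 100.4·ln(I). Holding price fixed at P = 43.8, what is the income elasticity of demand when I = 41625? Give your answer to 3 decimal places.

At P = 43.8, I = 41625: Q = 278.240.
Holding P constant, ∂Q/∂I = 100.4/I = 0.00241201.
η_I = (∂Q/∂I)·(I/Q) = 0.00241201 × (41625/278.240) = 0.361.

0.361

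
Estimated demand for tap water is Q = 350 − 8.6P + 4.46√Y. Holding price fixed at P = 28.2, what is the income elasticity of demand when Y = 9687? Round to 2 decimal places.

At P = 28.2, Y = 9687: Q = 546.445.
Holding P constant, ∂Q/∂Y = 4.46/(2√Y) = 0.0226574.
η_Y = (∂Q/∂Y)·(Y/Q) = 0.0226574 × (9687/546.445) = 0.40.

0.40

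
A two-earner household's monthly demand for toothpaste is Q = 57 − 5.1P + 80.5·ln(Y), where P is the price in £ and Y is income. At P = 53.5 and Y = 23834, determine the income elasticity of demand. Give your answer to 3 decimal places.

0.135

At P = 53.5, Y = 23834: Q = 595.499.
Holding P constant, ∂Q/∂Y = 80.5/Y = 0.00337753.
η_Y = (∂Q/∂Y)·(Y/Q) = 0.00337753 × (23834/595.499) = 0.135.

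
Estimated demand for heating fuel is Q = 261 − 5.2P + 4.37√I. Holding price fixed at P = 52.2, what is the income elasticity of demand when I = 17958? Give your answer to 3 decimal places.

0.509

At P = 52.2, I = 17958: Q = 575.173.
Holding P constant, ∂Q/∂I = 4.37/(2√I) = 0.0163051.
η_I = (∂Q/∂I)·(I/Q) = 0.0163051 × (17958/575.173) = 0.509.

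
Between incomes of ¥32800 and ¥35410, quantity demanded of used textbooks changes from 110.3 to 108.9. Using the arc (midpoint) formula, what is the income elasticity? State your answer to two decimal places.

ΔQ = 108.9 − 110.3 = -1.4; midpoint Q̄ = (110.3 + 108.9)/2 = 109.6.
ΔI = 35410 − 32800 = 2610; midpoint Ī = (32800 + 35410)/2 = 34105.
η = (ΔQ/Q̄) ÷ (ΔI/Ī) = (-1.4/109.6) ÷ (2610/34105) = -0.17.

-0.17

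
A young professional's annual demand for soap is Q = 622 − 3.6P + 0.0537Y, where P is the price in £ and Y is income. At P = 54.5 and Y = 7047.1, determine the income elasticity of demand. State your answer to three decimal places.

At P = 54.5, Y = 7047.1: Q = 804.229.
Holding P constant, ∂Q/∂Y = 0.0537.
η_Y = (∂Q/∂Y)·(Y/Q) = 0.0537 × (7047.1/804.229) = 0.471.

0.471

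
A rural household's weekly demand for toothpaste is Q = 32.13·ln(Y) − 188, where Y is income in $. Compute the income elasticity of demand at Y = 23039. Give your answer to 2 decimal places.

At Y = 23039: Q = 134.744.
dQ/dY = 32.13/Y = 0.00139459 at this income.
η = (dQ/dY)·(Y/Q) = 0.00139459 × (23039/134.744) = 0.24.

0.24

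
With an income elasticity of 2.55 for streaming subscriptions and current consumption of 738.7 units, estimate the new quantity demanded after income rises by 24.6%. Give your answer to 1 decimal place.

1202.1

%ΔQ ≈ η × %ΔI = 2.55 × 24.6% = 62.73%.
New Q ≈ 738.7 × (1 + 0.6273) = 1202.1.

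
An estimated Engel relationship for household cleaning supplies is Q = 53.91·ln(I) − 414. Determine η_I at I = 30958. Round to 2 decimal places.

0.38

At I = 30958: Q = 143.450.
dQ/dI = 53.91/I = 0.00174139 at this income.
η = (dQ/dI)·(I/Q) = 0.00174139 × (30958/143.450) = 0.38.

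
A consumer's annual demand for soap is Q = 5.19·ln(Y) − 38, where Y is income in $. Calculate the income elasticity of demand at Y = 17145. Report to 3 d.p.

At Y = 17145: Q = 12.600.
dQ/dY = 5.19/Y = 0.000302712 at this income.
η = (dQ/dY)·(Y/Q) = 0.000302712 × (17145/12.600) = 0.412.

0.412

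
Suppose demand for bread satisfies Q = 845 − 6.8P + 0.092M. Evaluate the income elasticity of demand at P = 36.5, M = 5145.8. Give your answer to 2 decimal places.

At P = 36.5, M = 5145.8: Q = 1070.214.
Holding P constant, ∂Q/∂M = 0.092.
η_M = (∂Q/∂M)·(M/Q) = 0.092 × (5145.8/1070.214) = 0.44.

0.44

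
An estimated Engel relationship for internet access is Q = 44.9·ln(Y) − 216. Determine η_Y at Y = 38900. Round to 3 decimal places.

At Y = 38900: Q = 258.537.
dQ/dY = 44.9/Y = 0.00115424 at this income.
η = (dQ/dY)·(Y/Q) = 0.00115424 × (38900/258.537) = 0.174.

0.174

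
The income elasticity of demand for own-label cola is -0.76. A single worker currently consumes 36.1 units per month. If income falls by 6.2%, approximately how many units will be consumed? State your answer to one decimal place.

37.8

%ΔQ ≈ η × %ΔI = -0.76 × (-6.2%) = 4.712%.
New Q ≈ 36.1 × (1 + 0.04712) = 37.8.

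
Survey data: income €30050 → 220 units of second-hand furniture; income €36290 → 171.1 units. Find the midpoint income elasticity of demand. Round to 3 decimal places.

ΔQ = 171.1 − 220 = -48.9; midpoint Q̄ = (220 + 171.1)/2 = 195.55.
ΔI = 36290 − 30050 = 6240; midpoint Ī = (30050 + 36290)/2 = 33170.
η = (ΔQ/Q̄) ÷ (ΔI/Ī) = (-48.9/195.55) ÷ (6240/33170) = -1.329.

-1.329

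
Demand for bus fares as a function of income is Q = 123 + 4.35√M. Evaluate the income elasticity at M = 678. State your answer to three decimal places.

0.240

At M = 678: Q = 236.267.
dQ/dM = 4.35/(2√M) = 0.0835304 at this income.
η = (dQ/dM)·(M/Q) = 0.0835304 × (678/236.267) = 0.240.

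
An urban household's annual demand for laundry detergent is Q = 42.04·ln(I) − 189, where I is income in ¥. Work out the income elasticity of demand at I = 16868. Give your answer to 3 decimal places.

0.191

At I = 16868: Q = 220.183.
dQ/dI = 42.04/I = 0.00249229 at this income.
η = (dQ/dI)·(I/Q) = 0.00249229 × (16868/220.183) = 0.191.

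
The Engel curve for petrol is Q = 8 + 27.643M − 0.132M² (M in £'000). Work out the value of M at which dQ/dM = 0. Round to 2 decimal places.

104.71

dQ/dM = 27.643 − 0.264M.
The good is inferior where dQ/dM < 0. Setting dQ/dM = 0 gives M = 27.643 / 0.264 = 104.71.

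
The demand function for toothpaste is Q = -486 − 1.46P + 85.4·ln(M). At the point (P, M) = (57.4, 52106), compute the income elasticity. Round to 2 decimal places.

At P = 57.4, M = 52106: Q = 357.728.
Holding P constant, ∂Q/∂M = 85.4/M = 0.00163897.
η_M = (∂Q/∂M)·(M/Q) = 0.00163897 × (52106/357.728) = 0.24.

0.24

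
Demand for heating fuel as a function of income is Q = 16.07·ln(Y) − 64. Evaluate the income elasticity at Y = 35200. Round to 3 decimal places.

At Y = 35200: Q = 104.234.
dQ/dY = 16.07/Y = 0.000456534 at this income.
η = (dQ/dY)·(Y/Q) = 0.000456534 × (35200/104.234) = 0.154.

0.154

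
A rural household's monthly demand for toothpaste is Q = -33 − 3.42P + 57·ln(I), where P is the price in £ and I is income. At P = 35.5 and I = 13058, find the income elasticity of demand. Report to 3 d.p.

0.148

At P = 35.5, I = 13058: Q = 385.788.
Holding P constant, ∂Q/∂I = 57/I = 0.00436514.
η_I = (∂Q/∂I)·(I/Q) = 0.00436514 × (13058/385.788) = 0.148.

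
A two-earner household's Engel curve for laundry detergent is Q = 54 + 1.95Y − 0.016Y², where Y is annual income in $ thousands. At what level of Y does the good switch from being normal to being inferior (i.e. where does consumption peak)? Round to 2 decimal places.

60.94

dQ/dY = 1.95 − 0.032Y.
The good is inferior where dQ/dY < 0. Setting dQ/dY = 0 gives Y = 1.95 / 0.032 = 60.94.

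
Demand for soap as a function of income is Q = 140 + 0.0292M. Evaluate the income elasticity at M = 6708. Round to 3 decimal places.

At M = 6708: Q = 335.874.
dQ/dM = 0.0292.
η = (dQ/dM)·(M/Q) = 0.0292 × (6708/335.874) = 0.583.

0.583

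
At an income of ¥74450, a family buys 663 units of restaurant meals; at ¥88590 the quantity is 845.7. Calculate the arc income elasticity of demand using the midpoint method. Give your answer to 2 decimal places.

1.40

ΔQ = 845.7 − 663 = 182.7; midpoint Q̄ = (663 + 845.7)/2 = 754.35.
ΔI = 88590 − 74450 = 14140; midpoint Ī = (74450 + 88590)/2 = 81520.
η = (ΔQ/Q̄) ÷ (ΔI/Ī) = (182.7/754.35) ÷ (14140/81520) = 1.40.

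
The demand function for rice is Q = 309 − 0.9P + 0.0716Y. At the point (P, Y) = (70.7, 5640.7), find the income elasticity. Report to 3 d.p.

0.622

At P = 70.7, Y = 5640.7: Q = 649.244.
Holding P constant, ∂Q/∂Y = 0.0716.
η_Y = (∂Q/∂Y)·(Y/Q) = 0.0716 × (5640.7/649.244) = 0.622.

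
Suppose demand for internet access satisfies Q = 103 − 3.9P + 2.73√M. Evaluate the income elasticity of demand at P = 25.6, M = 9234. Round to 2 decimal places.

At P = 25.6, M = 9234: Q = 265.496.
Holding P constant, ∂Q/∂M = 2.73/(2√M) = 0.0142049.
η_M = (∂Q/∂M)·(M/Q) = 0.0142049 × (9234/265.496) = 0.49.

0.49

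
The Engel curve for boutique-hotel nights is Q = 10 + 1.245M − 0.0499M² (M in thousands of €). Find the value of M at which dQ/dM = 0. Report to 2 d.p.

dQ/dM = 1.245 − 0.0998M.
The good is inferior where dQ/dM < 0. Setting dQ/dM = 0 gives M = 1.245 / 0.0998 = 12.47.

12.47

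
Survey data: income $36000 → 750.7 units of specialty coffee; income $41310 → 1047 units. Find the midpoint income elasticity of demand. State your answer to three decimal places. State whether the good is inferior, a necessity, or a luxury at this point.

ΔQ = 1047 − 750.7 = 296.3; midpoint Q̄ = (750.7 + 1047)/2 = 898.85.
ΔI = 41310 − 36000 = 5310; midpoint Ī = (36000 + 41310)/2 = 38655.
η = (ΔQ/Q̄) ÷ (ΔI/Ī) = (296.3/898.85) ÷ (5310/38655) = 2.400.
η > 1 ⇒ luxury.

2.400 (luxury)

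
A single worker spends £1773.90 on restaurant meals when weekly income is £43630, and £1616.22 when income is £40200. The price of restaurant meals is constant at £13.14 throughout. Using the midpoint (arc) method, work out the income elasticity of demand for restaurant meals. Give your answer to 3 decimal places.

1.137

With a constant price, Q₁ = 1773.90/13.14 = 135.000 and Q₂ = 1616.22/13.14 = 123.000 (equivalently, work directly with expenditure since P cancels).
Midpoint %ΔQ = (1616.22 − 1773.90)/1695.06 = -0.09302; midpoint %ΔI = (40200 − 43630)/41915 = -0.08183.
η = -0.09302 / -0.08183 = 1.137.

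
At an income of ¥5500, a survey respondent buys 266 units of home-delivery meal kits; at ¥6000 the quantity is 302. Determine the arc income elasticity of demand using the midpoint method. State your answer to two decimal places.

ΔQ = 302 − 266 = 36; midpoint Q̄ = (266 + 302)/2 = 284.
ΔI = 6000 − 5500 = 500; midpoint Ī = (5500 + 6000)/2 = 5750.
η = (ΔQ/Q̄) ÷ (ΔI/Ī) = (36/284) ÷ (500/5750) = 1.46.

1.46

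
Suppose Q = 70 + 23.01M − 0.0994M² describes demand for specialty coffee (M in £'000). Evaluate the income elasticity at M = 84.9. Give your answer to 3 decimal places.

At M = 84.9: Q = 1307.0728.
dQ/dM = 23.01 − 0.1988M = 6.13188.
η = (dQ/dM)·(M/Q) = 6.13188 × (84.9/1307.0728) = 0.398.

0.398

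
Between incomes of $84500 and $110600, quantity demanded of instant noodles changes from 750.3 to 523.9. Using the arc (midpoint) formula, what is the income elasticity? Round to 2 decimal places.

ΔQ = 523.9 − 750.3 = -226.4; midpoint Q̄ = (750.3 + 523.9)/2 = 637.1.
ΔI = 110600 − 84500 = 26100; midpoint Ī = (84500 + 110600)/2 = 97550.
η = (ΔQ/Q̄) ÷ (ΔI/Ī) = (-226.4/637.1) ÷ (26100/97550) = -1.33.

-1.33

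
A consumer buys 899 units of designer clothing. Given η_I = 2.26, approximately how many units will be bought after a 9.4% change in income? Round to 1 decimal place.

1090.0

%ΔQ ≈ η × %ΔI = 2.26 × 9.4% = 21.244%.
New Q ≈ 899 × (1 + 0.21244) = 1090.0.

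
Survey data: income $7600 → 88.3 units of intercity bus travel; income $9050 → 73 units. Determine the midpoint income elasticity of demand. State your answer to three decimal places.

-1.089

ΔQ = 73 − 88.3 = -15.3; midpoint Q̄ = (88.3 + 73)/2 = 80.65.
ΔI = 9050 − 7600 = 1450; midpoint Ī = (7600 + 9050)/2 = 8325.
η = (ΔQ/Q̄) ÷ (ΔI/Ī) = (-15.3/80.65) ÷ (1450/8325) = -1.089.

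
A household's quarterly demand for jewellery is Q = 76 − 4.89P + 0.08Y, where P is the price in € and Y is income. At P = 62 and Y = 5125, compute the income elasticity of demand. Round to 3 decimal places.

2.243

At P = 62, Y = 5125: Q = 182.820.
Holding P constant, ∂Q/∂Y = 0.08.
η_Y = (∂Q/∂Y)·(Y/Q) = 0.08 × (5125/182.820) = 2.243.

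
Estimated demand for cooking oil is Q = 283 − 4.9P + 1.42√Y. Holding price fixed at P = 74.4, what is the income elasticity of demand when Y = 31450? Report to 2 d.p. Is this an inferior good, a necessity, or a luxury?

0.74 (necessity)

At P = 74.4, Y = 31450: Q = 170.265.
Holding P constant, ∂Q/∂Y = 1.42/(2√Y) = 0.00400358.
η_Y = (∂Q/∂Y)·(Y/Q) = 0.00400358 × (31450/170.265) = 0.74.
Since 0 < η < 1, this is a necessity.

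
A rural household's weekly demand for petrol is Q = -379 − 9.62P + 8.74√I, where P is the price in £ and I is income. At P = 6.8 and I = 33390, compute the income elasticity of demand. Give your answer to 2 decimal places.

At P = 6.8, I = 33390: Q = 1152.638.
Holding P constant, ∂Q/∂I = 8.74/(2√I) = 0.0239152.
η_I = (∂Q/∂I)·(I/Q) = 0.0239152 × (33390/1152.638) = 0.69.

0.69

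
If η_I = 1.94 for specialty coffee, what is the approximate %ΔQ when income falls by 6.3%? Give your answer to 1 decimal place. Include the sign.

%ΔQ ≈ η × %ΔI = 1.94 × (-6.3%) = -12.2%.

-12.2%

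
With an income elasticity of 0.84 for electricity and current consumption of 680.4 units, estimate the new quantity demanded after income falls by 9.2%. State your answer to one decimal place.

%ΔQ ≈ η × %ΔI = 0.84 × (-9.2%) = -7.728%.
New Q ≈ 680.4 × (1 − 0.07728) = 627.8.

627.8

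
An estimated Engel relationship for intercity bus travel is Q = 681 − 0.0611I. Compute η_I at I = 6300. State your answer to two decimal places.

At I = 6300: Q = 296.070.
dQ/dI = −0.0611.
η = (dQ/dI)·(I/Q) = -0.0611 × (6300/296.070) = -1.30.

-1.30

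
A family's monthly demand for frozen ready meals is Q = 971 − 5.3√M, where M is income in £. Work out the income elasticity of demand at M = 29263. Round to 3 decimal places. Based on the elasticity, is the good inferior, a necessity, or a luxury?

-7.044 (inferior good)

At M = 29263: Q = 64.359.
dQ/dM = -5.3/(2√M) = -0.0154912 at this income.
η = (dQ/dM)·(M/Q) = -0.0154912 × (29263/64.359) = -7.044.
Since η < 0, the good is an inferior good.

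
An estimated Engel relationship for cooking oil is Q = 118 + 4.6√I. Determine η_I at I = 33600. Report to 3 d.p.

At I = 33600: Q = 961.194.
dQ/dI = 4.6/(2√I) = 0.0125475 at this income.
η = (dQ/dI)·(I/Q) = 0.0125475 × (33600/961.194) = 0.439.

0.439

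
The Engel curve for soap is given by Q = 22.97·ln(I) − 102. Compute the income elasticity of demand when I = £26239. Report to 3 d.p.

0.174

At I = 26239: Q = 131.720.
dQ/dI = 22.97/I = 0.000875414 at this income.
η = (dQ/dI)·(I/Q) = 0.000875414 × (26239/131.720) = 0.174.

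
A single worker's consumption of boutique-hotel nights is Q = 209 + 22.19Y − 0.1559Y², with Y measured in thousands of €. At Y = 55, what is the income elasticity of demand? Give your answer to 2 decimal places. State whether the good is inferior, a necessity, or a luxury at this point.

0.29 (necessity)

At Y = 55: Q = 957.8525.
dQ/dY = 22.19 − 0.3118Y = 5.04100.
η = (dQ/dY)·(Y/Q) = 5.04100 × (55/957.8525) = 0.29.
0 < η < 1 ⇒ necessity.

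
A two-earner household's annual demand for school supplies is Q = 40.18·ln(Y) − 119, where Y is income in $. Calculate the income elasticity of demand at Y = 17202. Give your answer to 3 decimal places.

0.147

At Y = 17202: Q = 272.867.
dQ/dY = 40.18/Y = 0.00233577 at this income.
η = (dQ/dY)·(Y/Q) = 0.00233577 × (17202/272.867) = 0.147.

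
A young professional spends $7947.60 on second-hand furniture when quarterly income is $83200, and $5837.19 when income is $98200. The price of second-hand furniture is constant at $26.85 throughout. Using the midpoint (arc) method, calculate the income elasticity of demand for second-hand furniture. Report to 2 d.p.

-1.85

With a constant price, Q₁ = 7947.60/26.85 = 296.000 and Q₂ = 5837.19/26.85 = 217.400 (equivalently, work directly with expenditure since P cancels).
Midpoint %ΔQ = (5837.19 − 7947.60)/6892.40 = -0.30619; midpoint %ΔI = (98200 − 83200)/90700 = 0.16538.
η = -0.30619 / 0.16538 = -1.85.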